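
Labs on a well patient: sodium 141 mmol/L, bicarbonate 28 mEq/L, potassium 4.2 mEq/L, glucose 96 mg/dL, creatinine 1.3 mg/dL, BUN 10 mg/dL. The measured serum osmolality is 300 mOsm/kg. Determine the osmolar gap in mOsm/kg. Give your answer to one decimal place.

Calculated osmolality = 2·Na + glucose/18 + BUN/2.8
= 2·141 + 96/18 + 10/2.8
= 282 + 5.33 + 3.57
= 290.9 mOsm/kg ≈ 290.9 mOsm/kg
Osmolar gap = measured − calculated = 300 − 290.9 = 9.1 mOsm/kg

9.1 mOsm/kg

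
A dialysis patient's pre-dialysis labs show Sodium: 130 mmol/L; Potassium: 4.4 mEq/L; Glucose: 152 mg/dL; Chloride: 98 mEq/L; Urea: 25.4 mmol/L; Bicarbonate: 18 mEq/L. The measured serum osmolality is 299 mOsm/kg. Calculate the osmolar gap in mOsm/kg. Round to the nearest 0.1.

5.2 mOsm/kg

Calculated osmolality = 2·Na + glucose/18 + urea
= 2·130 + 152/18 + 25.4
= 260 + 8.44 + 25.40
= 293.84 mOsm/kg ≈ 293.8 mOsm/kg
Osmolar gap = measured − calculated = 299 − 293.8 = 5.2 mOsm/kg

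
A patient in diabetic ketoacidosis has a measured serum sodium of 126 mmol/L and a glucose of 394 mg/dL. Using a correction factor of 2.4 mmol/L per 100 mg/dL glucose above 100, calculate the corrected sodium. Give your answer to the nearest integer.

133 mmol/L

Corrected Na = measured Na + 2.4 · (glucose − 100)/100
= 126 + 2.4 · (394 − 100)/100
= 126 + 7.1
= 133.1 mmol/L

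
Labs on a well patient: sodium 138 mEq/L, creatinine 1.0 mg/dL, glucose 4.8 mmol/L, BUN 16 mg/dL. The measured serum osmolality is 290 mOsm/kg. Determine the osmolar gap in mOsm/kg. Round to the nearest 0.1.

3.5 mOsm/kg

Calculated osmolality = 2·Na + glucose + BUN/2.8
= 2·138 + 4.8 + 16/2.8
= 276 + 4.80 + 5.71
= 286.51 mOsm/kg ≈ 286.5 mOsm/kg
Osmolar gap = measured − calculated = 290 − 286.5 = 3.5 mOsm/kg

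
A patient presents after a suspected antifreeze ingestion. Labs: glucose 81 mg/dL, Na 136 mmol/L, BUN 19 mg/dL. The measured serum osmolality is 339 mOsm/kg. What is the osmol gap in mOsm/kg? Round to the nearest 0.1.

55.7 mOsm/kg

Calculated osmolality = 2·Na + glucose/18 + BUN/2.8
= 2·136 + 81/18 + 19/2.8
= 272 + 4.50 + 6.79
= 283.29 mOsm/kg ≈ 283.3 mOsm/kg
Osmolar gap = measured − calculated = 339 − 283.3 = 55.7 mOsm/kg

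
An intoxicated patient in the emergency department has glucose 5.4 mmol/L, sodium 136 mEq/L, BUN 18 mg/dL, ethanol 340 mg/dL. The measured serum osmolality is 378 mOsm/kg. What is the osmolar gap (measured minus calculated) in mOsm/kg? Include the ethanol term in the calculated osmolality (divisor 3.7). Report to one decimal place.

Calculated osmolality = 2·Na + glucose + BUN/2.8 + ethanol/3.7
= 2·136 + 5.4 + 18/2.8 + 340/3.7
= 272 + 5.40 + 6.43 + 91.89
= 375.72 mOsm/kg ≈ 375.7 mOsm/kg
Osmolar gap = measured − calculated = 378 − 375.7 = 2.3 mOsm/kg

2.3 mOsm/kg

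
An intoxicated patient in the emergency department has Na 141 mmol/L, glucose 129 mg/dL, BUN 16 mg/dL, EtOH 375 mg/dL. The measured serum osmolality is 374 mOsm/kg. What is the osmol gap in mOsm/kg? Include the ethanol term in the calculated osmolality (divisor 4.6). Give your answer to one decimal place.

-2.4 mOsm/kg

Calculated osmolality = 2·Na + glucose/18 + BUN/2.8 + ethanol/4.6
= 2·141 + 129/18 + 16/2.8 + 375/4.6
= 282 + 7.17 + 5.71 + 81.52
= 376.4 mOsm/kg ≈ 376.4 mOsm/kg
Osmolar gap = measured − calculated = 374 − 376.4 = -2.4 mOsm/kg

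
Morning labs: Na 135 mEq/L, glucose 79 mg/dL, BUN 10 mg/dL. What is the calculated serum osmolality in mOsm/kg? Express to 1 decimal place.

Calculated osmolality = 2·Na + glucose/18 + BUN/2.8
= 2·135 + 79/18 + 10/2.8
= 270 + 4.39 + 3.57
= 277.96 mOsm/kg

278.0 mOsm/kg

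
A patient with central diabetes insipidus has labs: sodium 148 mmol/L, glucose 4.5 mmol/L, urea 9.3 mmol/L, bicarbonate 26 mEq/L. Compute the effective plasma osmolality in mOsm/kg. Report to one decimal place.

Effective osmolality excludes urea (freely permeant across cell membranes):
2·Na + glucose
= 2·148 + 4.5
= 296 + 4.5
= 300.5 mOsm/kg

300.5 mOsm/kg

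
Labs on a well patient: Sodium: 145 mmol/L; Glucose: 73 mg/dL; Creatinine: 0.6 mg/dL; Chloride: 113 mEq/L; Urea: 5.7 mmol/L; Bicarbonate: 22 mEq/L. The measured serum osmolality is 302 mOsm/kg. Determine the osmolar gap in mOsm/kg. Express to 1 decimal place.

2.2 mOsm/kg

Calculated osmolality = 2·Na + glucose/18 + urea
= 2·145 + 73/18 + 5.7
= 290 + 4.06 + 5.70
= 299.76 mOsm/kg ≈ 299.8 mOsm/kg
Osmolar gap = measured − calculated = 302 − 299.8 = 2.2 mOsm/kg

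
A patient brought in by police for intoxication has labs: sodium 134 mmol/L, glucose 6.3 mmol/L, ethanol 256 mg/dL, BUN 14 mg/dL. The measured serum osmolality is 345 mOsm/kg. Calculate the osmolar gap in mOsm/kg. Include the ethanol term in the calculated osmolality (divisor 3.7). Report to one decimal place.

-3.5 mOsm/kg

Calculated osmolality = 2·Na + glucose + BUN/2.8 + ethanol/3.7
= 2·134 + 6.3 + 14/2.8 + 256/3.7
= 268 + 6.30 + 5 + 69.19
= 348.49 mOsm/kg ≈ 348.5 mOsm/kg
Osmolar gap = measured − calculated = 345 − 348.5 = -3.5 mOsm/kg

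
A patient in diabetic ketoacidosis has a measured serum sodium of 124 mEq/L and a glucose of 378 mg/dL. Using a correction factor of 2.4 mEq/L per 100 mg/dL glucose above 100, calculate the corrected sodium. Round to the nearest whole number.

Corrected Na = measured Na + 2.4 · (glucose − 100)/100
= 124 + 2.4 · (378 − 100)/100
= 124 + 6.7
= 130.7 mEq/L

131 mEq/L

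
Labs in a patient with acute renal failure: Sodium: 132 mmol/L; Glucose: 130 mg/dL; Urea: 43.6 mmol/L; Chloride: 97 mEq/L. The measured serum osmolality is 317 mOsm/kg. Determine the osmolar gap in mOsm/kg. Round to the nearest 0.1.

Calculated osmolality = 2·Na + glucose/18 + urea
= 2·132 + 130/18 + 43.6
= 264 + 7.22 + 43.60
= 314.82 mOsm/kg ≈ 314.8 mOsm/kg
Osmolar gap = measured − calculated = 317 − 314.8 = 2.2 mOsm/kg

2.2 mOsm/kg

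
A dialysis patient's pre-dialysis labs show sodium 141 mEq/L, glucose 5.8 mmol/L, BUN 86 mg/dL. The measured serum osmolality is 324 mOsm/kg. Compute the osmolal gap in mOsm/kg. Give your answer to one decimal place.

5.5 mOsm/kg

Calculated osmolality = 2·Na + glucose + BUN/2.8
= 2·141 + 5.8 + 86/2.8
= 282 + 5.80 + 30.71
= 318.51 mOsm/kg ≈ 318.5 mOsm/kg
Osmolar gap = measured − calculated = 324 − 318.5 = 5.5 mOsm/kg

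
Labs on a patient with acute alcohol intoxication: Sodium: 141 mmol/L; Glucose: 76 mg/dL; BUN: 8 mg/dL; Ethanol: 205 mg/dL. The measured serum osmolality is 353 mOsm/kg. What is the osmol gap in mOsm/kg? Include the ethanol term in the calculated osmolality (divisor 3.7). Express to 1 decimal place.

8.5 mOsm/kg

Calculated osmolality = 2·Na + glucose/18 + BUN/2.8 + ethanol/3.7
= 2·141 + 76/18 + 8/2.8 + 205/3.7
= 282 + 4.22 + 2.86 + 55.41
= 344.49 mOsm/kg ≈ 344.5 mOsm/kg
Osmolar gap = measured − calculated = 353 − 344.5 = 8.5 mOsm/kg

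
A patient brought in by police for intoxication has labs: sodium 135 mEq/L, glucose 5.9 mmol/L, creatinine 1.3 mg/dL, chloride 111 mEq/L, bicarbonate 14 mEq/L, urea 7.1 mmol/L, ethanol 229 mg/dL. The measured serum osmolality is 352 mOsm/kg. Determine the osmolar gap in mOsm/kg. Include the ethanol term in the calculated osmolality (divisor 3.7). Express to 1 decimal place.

Calculated osmolality = 2·Na + glucose + urea + ethanol/3.7
= 2·135 + 5.9 + 7.1 + 229/3.7
= 270 + 5.90 + 7.10 + 61.89
= 344.89 mOsm/kg ≈ 344.9 mOsm/kg
Osmolar gap = measured − calculated = 352 − 344.9 = 7.1 mOsm/kg

7.1 mOsm/kg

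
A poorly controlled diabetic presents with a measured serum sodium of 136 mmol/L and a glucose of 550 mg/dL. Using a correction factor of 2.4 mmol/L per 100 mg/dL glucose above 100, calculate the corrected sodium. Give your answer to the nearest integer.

Corrected Na = measured Na + 2.4 · (glucose − 100)/100
= 136 + 2.4 · (550 − 100)/100
= 136 + 10.8
= 146.8 mmol/L

147 mmol/L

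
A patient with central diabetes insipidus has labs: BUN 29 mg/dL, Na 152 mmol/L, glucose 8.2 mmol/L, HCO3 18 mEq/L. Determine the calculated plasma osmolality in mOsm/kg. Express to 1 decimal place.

Calculated osmolality = 2·Na + glucose + BUN/2.8
= 2·152 + 8.2 + 29/2.8
= 304 + 8.20 + 10.36
= 322.56 mOsm/kg

322.6 mOsm/kg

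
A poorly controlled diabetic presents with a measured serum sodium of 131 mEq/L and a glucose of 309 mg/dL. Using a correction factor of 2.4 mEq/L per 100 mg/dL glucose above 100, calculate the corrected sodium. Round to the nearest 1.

136 mEq/L

Corrected Na = measured Na + 2.4 · (glucose − 100)/100
= 131 + 2.4 · (309 − 100)/100
= 131 + 5
= 136 mEq/L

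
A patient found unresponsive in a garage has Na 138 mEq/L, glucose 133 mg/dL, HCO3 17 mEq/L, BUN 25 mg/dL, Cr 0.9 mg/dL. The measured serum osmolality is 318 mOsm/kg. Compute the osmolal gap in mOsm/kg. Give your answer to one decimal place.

25.7 mOsm/kg

Calculated osmolality = 2·Na + glucose/18 + BUN/2.8
= 2·138 + 133/18 + 25/2.8
= 276 + 7.39 + 8.93
= 292.32 mOsm/kg ≈ 292.3 mOsm/kg
Osmolar gap = measured − calculated = 318 − 292.3 = 25.7 mOsm/kg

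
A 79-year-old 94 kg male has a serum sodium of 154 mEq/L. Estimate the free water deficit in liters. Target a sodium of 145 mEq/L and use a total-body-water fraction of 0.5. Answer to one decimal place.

2.9 L

TBW = 0.5 · 94 = 47 L
Free water deficit = TBW · (Na/145 − 1)
= 47 · (154/145 − 1)
= 47 · 0.0621
= 2.92 L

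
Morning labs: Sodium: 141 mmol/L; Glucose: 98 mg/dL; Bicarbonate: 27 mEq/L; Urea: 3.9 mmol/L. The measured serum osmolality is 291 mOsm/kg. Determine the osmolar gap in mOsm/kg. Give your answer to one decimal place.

-0.3 mOsm/kg

Calculated osmolality = 2·Na + glucose/18 + urea
= 2·141 + 98/18 + 3.9
= 282 + 5.44 + 3.90
= 291.34 mOsm/kg ≈ 291.3 mOsm/kg
Osmolar gap = measured − calculated = 291 − 291.3 = -0.3 mOsm/kg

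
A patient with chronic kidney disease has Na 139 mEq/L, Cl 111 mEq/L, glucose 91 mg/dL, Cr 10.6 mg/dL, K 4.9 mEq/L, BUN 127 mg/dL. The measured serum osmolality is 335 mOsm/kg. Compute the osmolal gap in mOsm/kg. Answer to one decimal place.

6.6 mOsm/kg

Calculated osmolality = 2·Na + glucose/18 + BUN/2.8
= 2·139 + 91/18 + 127/2.8
= 278 + 5.06 + 45.36
= 328.42 mOsm/kg ≈ 328.4 mOsm/kg
Osmolar gap = measured − calculated = 335 − 328.4 = 6.6 mOsm/kg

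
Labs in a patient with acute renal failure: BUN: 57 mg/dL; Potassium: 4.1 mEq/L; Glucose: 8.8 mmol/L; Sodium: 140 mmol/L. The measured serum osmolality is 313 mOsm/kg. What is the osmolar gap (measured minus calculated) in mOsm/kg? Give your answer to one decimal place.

Calculated osmolality = 2·Na + glucose + BUN/2.8
= 2·140 + 8.8 + 57/2.8
= 280 + 8.80 + 20.36
= 309.16 mOsm/kg ≈ 309.2 mOsm/kg
Osmolar gap = measured − calculated = 313 − 309.2 = 3.8 mOsm/kg

3.8 mOsm/kg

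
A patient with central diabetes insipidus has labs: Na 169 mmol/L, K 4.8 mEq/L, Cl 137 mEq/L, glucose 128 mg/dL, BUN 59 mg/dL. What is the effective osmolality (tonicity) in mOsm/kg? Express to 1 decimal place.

345.1 mOsm/kg

Effective osmolality excludes urea (freely permeant across cell membranes):
2·Na + glucose/18
= 2·169 + 128/18
= 338 + 7.11
= 345.11 mOsm/kg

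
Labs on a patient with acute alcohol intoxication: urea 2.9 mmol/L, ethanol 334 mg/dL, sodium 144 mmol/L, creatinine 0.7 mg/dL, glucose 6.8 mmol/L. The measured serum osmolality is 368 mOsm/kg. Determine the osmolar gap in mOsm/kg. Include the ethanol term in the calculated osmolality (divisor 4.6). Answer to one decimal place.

-2.3 mOsm/kg

Calculated osmolality = 2·Na + glucose + urea + ethanol/4.6
= 2·144 + 6.8 + 2.9 + 334/4.6
= 288 + 6.80 + 2.90 + 72.61
= 370.31 mOsm/kg ≈ 370.3 mOsm/kg
Osmolar gap = measured − calculated = 368 − 370.3 = -2.3 mOsm/kg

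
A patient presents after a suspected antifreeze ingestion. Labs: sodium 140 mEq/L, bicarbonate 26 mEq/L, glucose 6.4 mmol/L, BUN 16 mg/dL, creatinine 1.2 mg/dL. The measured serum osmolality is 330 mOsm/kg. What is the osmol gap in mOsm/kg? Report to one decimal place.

37.9 mOsm/kg

Calculated osmolality = 2·Na + glucose + BUN/2.8
= 2·140 + 6.4 + 16/2.8
= 280 + 6.40 + 5.71
= 292.11 mOsm/kg ≈ 292.1 mOsm/kg
Osmolar gap = measured − calculated = 330 − 292.1 = 37.9 mOsm/kg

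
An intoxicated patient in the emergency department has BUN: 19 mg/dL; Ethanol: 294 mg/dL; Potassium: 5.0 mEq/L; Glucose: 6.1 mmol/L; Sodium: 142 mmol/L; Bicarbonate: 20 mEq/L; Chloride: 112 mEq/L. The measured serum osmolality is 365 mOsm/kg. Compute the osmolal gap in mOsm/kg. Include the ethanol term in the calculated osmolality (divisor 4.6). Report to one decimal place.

Calculated osmolality = 2·Na + glucose + BUN/2.8 + ethanol/4.6
= 2·142 + 6.1 + 19/2.8 + 294/4.6
= 284 + 6.10 + 6.79 + 63.91
= 360.8 mOsm/kg ≈ 360.8 mOsm/kg
Osmolar gap = measured − calculated = 365 − 360.8 = 4.2 mOsm/kg

4.2 mOsm/kg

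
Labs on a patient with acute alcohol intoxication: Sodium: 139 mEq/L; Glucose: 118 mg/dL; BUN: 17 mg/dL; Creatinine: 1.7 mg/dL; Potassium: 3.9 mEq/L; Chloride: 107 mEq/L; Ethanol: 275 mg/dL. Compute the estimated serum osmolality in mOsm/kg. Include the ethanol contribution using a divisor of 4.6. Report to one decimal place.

Calculated osmolality = 2·Na + glucose/18 + BUN/2.8 + ethanol/4.6
= 2·139 + 118/18 + 17/2.8 + 275/4.6
= 278 + 6.56 + 6.07 + 59.78
= 350.41 mOsm/kg

350.4 mOsm/kg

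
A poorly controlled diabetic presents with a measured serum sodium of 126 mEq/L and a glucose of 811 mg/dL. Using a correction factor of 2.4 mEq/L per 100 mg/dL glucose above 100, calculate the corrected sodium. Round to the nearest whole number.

Corrected Na = measured Na + 2.4 · (glucose − 100)/100
= 126 + 2.4 · (811 − 100)/100
= 126 + 17.1
= 143.1 mEq/L

143 mEq/L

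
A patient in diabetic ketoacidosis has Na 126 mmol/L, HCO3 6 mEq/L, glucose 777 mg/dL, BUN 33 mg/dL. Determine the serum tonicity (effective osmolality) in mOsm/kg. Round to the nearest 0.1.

Effective osmolality excludes urea (freely permeant across cell membranes):
2·Na + glucose/18
= 2·126 + 777/18
= 252 + 43.17
= 295.17 mOsm/kg

295.2 mOsm/kg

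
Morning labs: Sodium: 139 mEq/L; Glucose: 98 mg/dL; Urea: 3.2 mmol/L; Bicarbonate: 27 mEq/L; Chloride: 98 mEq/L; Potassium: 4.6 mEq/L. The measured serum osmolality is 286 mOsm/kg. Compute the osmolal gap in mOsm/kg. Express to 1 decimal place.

Calculated osmolality = 2·Na + glucose/18 + urea
= 2·139 + 98/18 + 3.2
= 278 + 5.44 + 3.20
= 286.64 mOsm/kg ≈ 286.6 mOsm/kg
Osmolar gap = measured − calculated = 286 − 286.6 = -0.6 mOsm/kg

-0.6 mOsm/kg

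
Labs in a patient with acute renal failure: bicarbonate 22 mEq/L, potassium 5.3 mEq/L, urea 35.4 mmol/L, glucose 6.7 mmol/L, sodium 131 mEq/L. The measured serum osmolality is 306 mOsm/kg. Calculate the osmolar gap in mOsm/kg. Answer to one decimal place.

1.9 mOsm/kg

Calculated osmolality = 2·Na + glucose + urea
= 2·131 + 6.7 + 35.4
= 262 + 6.70 + 35.40
= 304.1 mOsm/kg ≈ 304.1 mOsm/kg
Osmolar gap = measured − calculated = 306 − 304.1 = 1.9 mOsm/kg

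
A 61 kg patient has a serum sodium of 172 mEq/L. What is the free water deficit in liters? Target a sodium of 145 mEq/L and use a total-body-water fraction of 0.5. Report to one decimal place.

TBW = 0.5 · 61 = 30.5 L
Free water deficit = TBW · (Na/145 − 1)
= 30.5 · (172/145 − 1)
= 30.5 · 0.1862
= 5.68 L

5.7 L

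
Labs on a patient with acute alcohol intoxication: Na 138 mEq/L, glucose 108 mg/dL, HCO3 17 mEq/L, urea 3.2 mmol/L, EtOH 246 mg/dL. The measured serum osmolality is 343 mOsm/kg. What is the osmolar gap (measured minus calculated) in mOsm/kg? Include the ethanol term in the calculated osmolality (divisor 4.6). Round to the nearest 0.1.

Calculated osmolality = 2·Na + glucose/18 + urea + ethanol/4.6
= 2·138 + 108/18 + 3.2 + 246/4.6
= 276 + 6 + 3.20 + 53.48
= 338.68 mOsm/kg ≈ 338.7 mOsm/kg
Osmolar gap = measured − calculated = 343 − 338.7 = 4.3 mOsm/kg

4.3 mOsm/kg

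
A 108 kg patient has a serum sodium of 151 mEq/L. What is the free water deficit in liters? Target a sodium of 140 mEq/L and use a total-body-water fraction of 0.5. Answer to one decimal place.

TBW = 0.5 · 108 = 54 L
Free water deficit = TBW · (Na/140 − 1)
= 54 · (151/140 − 1)
= 54 · 0.0786
= 4.24 L

4.2 L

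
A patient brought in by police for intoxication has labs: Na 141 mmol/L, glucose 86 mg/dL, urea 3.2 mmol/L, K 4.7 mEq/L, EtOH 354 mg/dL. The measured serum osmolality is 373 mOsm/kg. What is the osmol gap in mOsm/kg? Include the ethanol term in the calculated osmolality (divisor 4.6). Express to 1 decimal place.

Calculated osmolality = 2·Na + glucose/18 + urea + ethanol/4.6
= 2·141 + 86/18 + 3.2 + 354/4.6
= 282 + 4.78 + 3.20 + 76.96
= 366.94 mOsm/kg ≈ 366.9 mOsm/kg
Osmolar gap = measured − calculated = 373 − 366.9 = 6.1 mOsm/kg

6.1 mOsm/kg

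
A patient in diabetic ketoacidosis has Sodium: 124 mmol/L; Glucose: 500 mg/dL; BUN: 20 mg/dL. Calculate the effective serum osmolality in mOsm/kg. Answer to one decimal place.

275.8 mOsm/kg

Effective osmolality excludes urea (freely permeant across cell membranes):
2·Na + glucose/18
= 2·124 + 500/18
= 248 + 27.78
= 275.78 mOsm/kg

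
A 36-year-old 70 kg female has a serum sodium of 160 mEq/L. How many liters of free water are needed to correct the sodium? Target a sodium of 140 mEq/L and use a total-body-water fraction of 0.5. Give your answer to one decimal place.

TBW = 0.5 · 70 = 35 L
Free water deficit = TBW · (Na/140 − 1)
= 35 · (160/140 − 1)
= 35 · 0.1429
= 5 L

5.0 L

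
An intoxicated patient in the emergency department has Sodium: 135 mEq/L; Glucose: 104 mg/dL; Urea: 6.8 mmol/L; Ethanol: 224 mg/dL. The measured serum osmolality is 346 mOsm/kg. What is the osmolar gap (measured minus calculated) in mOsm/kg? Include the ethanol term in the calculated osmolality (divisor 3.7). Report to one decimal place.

2.9 mOsm/kg

Calculated osmolality = 2·Na + glucose/18 + urea + ethanol/3.7
= 2·135 + 104/18 + 6.8 + 224/3.7
= 270 + 5.78 + 6.80 + 60.54
= 343.12 mOsm/kg ≈ 343.1 mOsm/kg
Osmolar gap = measured − calculated = 346 − 343.1 = 2.9 mOsm/kg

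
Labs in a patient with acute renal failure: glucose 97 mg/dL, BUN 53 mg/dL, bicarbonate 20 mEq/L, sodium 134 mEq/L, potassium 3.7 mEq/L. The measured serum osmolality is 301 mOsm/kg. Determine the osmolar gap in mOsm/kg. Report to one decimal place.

Calculated osmolality = 2·Na + glucose/18 + BUN/2.8
= 2·134 + 97/18 + 53/2.8
= 268 + 5.39 + 18.93
= 292.32 mOsm/kg ≈ 292.3 mOsm/kg
Osmolar gap = measured − calculated = 301 − 292.3 = 8.7 mOsm/kg

8.7 mOsm/kg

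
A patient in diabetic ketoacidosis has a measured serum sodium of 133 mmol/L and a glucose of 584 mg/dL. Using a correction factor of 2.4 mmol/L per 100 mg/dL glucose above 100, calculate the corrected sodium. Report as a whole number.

145 mmol/L

Corrected Na = measured Na + 2.4 · (glucose − 100)/100
= 133 + 2.4 · (584 − 100)/100
= 133 + 11.6
= 144.6 mmol/L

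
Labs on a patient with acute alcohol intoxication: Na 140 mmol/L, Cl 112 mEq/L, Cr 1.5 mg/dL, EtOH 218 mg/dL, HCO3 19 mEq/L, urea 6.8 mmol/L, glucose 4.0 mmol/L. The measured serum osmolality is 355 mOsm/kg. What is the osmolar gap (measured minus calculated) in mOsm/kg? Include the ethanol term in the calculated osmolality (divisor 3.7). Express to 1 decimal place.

Calculated osmolality = 2·Na + glucose + urea + ethanol/3.7
= 2·140 + 4 + 6.8 + 218/3.7
= 280 + 4 + 6.80 + 58.92
= 349.72 mOsm/kg ≈ 349.7 mOsm/kg
Osmolar gap = measured − calculated = 355 − 349.7 = 5.3 mOsm/kg

5.3 mOsm/kg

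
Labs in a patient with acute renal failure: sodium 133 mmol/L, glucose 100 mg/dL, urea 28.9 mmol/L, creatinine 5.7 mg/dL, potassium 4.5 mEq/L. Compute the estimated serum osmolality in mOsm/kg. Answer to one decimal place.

Calculated osmolality = 2·Na + glucose/18 + urea
= 2·133 + 100/18 + 28.9
= 266 + 5.56 + 28.90
= 300.46 mOsm/kg

300.5 mOsm/kg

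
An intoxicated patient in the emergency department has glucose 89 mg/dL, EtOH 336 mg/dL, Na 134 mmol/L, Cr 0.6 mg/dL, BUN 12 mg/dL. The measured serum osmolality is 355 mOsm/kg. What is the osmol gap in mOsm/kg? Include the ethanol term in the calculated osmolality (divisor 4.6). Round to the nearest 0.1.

Calculated osmolality = 2·Na + glucose/18 + BUN/2.8 + ethanol/4.6
= 2·134 + 89/18 + 12/2.8 + 336/4.6
= 268 + 4.94 + 4.29 + 73.04
= 350.27 mOsm/kg ≈ 350.3 mOsm/kg
Osmolar gap = measured − calculated = 355 − 350.3 = 4.7 mOsm/kg

4.7 mOsm/kg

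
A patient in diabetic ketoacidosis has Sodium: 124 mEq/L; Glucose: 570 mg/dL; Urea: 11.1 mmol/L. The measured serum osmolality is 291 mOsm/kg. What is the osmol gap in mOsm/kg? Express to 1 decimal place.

0.2 mOsm/kg

Calculated osmolality = 2·Na + glucose/18 + urea
= 2·124 + 570/18 + 11.1
= 248 + 31.67 + 11.10
= 290.77 mOsm/kg ≈ 290.8 mOsm/kg
Osmolar gap = measured − calculated = 291 − 290.8 = 0.2 mOsm/kg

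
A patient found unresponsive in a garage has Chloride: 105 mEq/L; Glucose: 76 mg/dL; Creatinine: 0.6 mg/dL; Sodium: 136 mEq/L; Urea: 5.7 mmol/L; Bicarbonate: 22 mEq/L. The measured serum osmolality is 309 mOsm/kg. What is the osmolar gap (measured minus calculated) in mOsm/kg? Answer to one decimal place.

Calculated osmolality = 2·Na + glucose/18 + urea
= 2·136 + 76/18 + 5.7
= 272 + 4.22 + 5.70
= 281.92 mOsm/kg ≈ 281.9 mOsm/kg
Osmolar gap = measured − calculated = 309 − 281.9 = 27.1 mOsm/kg

27.1 mOsm/kg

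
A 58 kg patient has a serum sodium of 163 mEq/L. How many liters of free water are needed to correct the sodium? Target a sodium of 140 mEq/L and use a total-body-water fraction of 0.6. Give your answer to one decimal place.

TBW = 0.6 · 58 = 34.8 L
Free water deficit = TBW · (Na/140 − 1)
= 34.8 · (163/140 − 1)
= 34.8 · 0.1643
= 5.72 L

5.7 L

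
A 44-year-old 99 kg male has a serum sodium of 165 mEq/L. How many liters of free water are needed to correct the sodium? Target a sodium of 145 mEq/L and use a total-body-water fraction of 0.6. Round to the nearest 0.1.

8.2 L

TBW = 0.6 · 99 = 59.4 L
Free water deficit = TBW · (Na/145 − 1)
= 59.4 · (165/145 − 1)
= 59.4 · 0.1379
= 8.19 L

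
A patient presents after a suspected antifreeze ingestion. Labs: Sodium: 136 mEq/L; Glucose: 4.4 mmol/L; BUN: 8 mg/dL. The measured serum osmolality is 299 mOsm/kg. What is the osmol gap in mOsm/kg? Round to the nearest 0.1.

Calculated osmolality = 2·Na + glucose + BUN/2.8
= 2·136 + 4.4 + 8/2.8
= 272 + 4.40 + 2.86
= 279.26 mOsm/kg ≈ 279.3 mOsm/kg
Osmolar gap = measured − calculated = 299 − 279.3 = 19.7 mOsm/kg

19.7 mOsm/kg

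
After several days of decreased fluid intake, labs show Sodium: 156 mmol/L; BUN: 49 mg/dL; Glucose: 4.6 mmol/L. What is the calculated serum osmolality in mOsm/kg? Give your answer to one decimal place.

Calculated osmolality = 2·Na + glucose + BUN/2.8
= 2·156 + 4.6 + 49/2.8
= 312 + 4.60 + 17.50
= 334.1 mOsm/kg

334.1 mOsm/kg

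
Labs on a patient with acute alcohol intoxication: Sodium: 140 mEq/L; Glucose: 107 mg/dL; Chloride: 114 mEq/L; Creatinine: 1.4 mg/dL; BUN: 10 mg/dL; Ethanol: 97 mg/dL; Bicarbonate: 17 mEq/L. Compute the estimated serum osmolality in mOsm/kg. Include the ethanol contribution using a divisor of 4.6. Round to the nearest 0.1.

Calculated osmolality = 2·Na + glucose/18 + BUN/2.8 + ethanol/4.6
= 2·140 + 107/18 + 10/2.8 + 97/4.6
= 280 + 5.94 + 3.57 + 21.09
= 310.6 mOsm/kg

310.6 mOsm/kg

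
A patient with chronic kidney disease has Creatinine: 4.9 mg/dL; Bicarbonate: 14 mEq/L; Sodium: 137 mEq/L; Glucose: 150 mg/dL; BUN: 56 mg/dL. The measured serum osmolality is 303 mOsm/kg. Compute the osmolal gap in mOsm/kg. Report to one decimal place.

0.7 mOsm/kg

Calculated osmolality = 2·Na + glucose/18 + BUN/2.8
= 2·137 + 150/18 + 56/2.8
= 274 + 8.33 + 20
= 302.33 mOsm/kg ≈ 302.3 mOsm/kg
Osmolar gap = measured − calculated = 303 − 302.3 = 0.7 mOsm/kg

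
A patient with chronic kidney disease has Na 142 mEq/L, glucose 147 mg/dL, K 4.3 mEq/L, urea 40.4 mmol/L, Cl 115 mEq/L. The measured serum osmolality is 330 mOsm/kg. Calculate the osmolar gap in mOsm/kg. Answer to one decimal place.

Calculated osmolality = 2·Na + glucose/18 + urea
= 2·142 + 147/18 + 40.4
= 284 + 8.17 + 40.40
= 332.57 mOsm/kg ≈ 332.6 mOsm/kg
Osmolar gap = measured − calculated = 330 − 332.6 = -2.6 mOsm/kg

-2.6 mOsm/kg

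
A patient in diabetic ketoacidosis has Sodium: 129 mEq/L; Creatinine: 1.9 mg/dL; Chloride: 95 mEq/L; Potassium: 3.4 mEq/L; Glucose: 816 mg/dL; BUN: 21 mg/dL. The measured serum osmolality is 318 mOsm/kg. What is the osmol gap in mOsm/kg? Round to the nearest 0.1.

7.2 mOsm/kg

Calculated osmolality = 2·Na + glucose/18 + BUN/2.8
= 2·129 + 816/18 + 21/2.8
= 258 + 45.33 + 7.50
= 310.83 mOsm/kg ≈ 310.8 mOsm/kg
Osmolar gap = measured − calculated = 318 − 310.8 = 7.2 mOsm/kg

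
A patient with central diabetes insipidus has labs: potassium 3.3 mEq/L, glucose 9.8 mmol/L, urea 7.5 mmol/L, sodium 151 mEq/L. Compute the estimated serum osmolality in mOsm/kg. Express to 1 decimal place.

319.3 mOsm/kg

Calculated osmolality = 2·Na + glucose + urea
= 2·151 + 9.8 + 7.5
= 302 + 9.80 + 7.50
= 319.3 mOsm/kg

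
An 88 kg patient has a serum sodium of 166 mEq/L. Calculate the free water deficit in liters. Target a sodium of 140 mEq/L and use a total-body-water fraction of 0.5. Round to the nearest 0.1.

8.2 L

TBW = 0.5 · 88 = 44 L
Free water deficit = TBW · (Na/140 − 1)
= 44 · (166/140 − 1)
= 44 · 0.1857
= 8.17 L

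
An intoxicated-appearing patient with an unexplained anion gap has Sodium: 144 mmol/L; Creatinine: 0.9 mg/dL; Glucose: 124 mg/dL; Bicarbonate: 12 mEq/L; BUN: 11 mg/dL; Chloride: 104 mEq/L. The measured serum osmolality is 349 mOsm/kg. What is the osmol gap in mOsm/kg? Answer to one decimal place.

50.2 mOsm/kg

Calculated osmolality = 2·Na + glucose/18 + BUN/2.8
= 2·144 + 124/18 + 11/2.8
= 288 + 6.89 + 3.93
= 298.82 mOsm/kg ≈ 298.8 mOsm/kg
Osmolar gap = measured − calculated = 349 − 298.8 = 50.2 mOsm/kg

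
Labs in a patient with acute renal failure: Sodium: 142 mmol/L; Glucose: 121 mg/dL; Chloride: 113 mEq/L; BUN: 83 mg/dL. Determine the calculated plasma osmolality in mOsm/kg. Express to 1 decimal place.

Calculated osmolality = 2·Na + glucose/18 + BUN/2.8
= 2·142 + 121/18 + 83/2.8
= 284 + 6.72 + 29.64
= 320.36 mOsm/kg

320.4 mOsm/kg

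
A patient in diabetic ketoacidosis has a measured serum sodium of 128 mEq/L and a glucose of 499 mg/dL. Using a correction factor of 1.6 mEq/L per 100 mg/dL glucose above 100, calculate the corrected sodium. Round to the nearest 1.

Corrected Na = measured Na + 1.6 · (glucose − 100)/100
= 128 + 1.6 · (499 − 100)/100
= 128 + 6.4
= 134.4 mEq/L

134 mEq/L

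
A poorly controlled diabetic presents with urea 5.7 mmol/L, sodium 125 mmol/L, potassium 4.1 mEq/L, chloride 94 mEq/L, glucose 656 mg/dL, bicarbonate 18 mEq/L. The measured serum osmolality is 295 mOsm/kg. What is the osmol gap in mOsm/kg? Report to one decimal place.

Calculated osmolality = 2·Na + glucose/18 + urea
= 2·125 + 656/18 + 5.7
= 250 + 36.44 + 5.70
= 292.14 mOsm/kg ≈ 292.1 mOsm/kg
Osmolar gap = measured − calculated = 295 − 292.1 = 2.9 mOsm/kg

2.9 mOsm/kg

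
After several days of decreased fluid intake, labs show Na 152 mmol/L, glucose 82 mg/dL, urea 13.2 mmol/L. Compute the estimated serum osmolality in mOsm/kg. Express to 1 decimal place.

321.8 mOsm/kg

Calculated osmolality = 2·Na + glucose/18 + urea
= 2·152 + 82/18 + 13.2
= 304 + 4.56 + 13.20
= 321.76 mOsm/kg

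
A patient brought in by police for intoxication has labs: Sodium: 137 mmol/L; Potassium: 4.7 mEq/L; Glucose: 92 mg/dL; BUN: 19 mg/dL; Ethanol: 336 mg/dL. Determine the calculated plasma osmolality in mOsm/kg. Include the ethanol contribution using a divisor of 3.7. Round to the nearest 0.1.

Calculated osmolality = 2·Na + glucose/18 + BUN/2.8 + ethanol/3.7
= 2·137 + 92/18 + 19/2.8 + 336/3.7
= 274 + 5.11 + 6.79 + 90.81
= 376.71 mOsm/kg

376.7 mOsm/kg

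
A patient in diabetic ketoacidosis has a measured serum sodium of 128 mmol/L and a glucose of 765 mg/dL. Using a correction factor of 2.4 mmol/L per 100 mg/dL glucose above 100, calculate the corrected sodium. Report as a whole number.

Corrected Na = measured Na + 2.4 · (glucose − 100)/100
= 128 + 2.4 · (765 − 100)/100
= 128 + 16
= 144 mmol/L

144 mmol/L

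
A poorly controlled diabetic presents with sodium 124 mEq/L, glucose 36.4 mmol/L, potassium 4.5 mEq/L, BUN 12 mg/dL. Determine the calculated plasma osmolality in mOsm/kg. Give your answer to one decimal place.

288.7 mOsm/kg

Calculated osmolality = 2·Na + glucose + BUN/2.8
= 2·124 + 36.4 + 12/2.8
= 248 + 36.40 + 4.29
= 288.69 mOsm/kg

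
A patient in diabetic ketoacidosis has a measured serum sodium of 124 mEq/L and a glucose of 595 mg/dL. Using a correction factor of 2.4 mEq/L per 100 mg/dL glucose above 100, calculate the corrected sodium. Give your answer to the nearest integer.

Corrected Na = measured Na + 2.4 · (glucose − 100)/100
= 124 + 2.4 · (595 − 100)/100
= 124 + 11.9
= 135.9 mEq/L

136 mEq/L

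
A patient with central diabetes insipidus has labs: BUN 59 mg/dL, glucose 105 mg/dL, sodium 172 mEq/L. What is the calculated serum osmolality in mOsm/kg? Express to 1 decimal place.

370.9 mOsm/kg

Calculated osmolality = 2·Na + glucose/18 + BUN/2.8
= 2·172 + 105/18 + 59/2.8
= 344 + 5.83 + 21.07
= 370.9 mOsm/kg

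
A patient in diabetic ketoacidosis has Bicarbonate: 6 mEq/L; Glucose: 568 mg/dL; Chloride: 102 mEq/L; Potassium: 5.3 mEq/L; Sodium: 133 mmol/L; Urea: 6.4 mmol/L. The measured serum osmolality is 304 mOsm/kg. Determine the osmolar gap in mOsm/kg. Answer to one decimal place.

0.0 mOsm/kg

Calculated osmolality = 2·Na + glucose/18 + urea
= 2·133 + 568/18 + 6.4
= 266 + 31.56 + 6.40
= 303.96 mOsm/kg ≈ 304.0 mOsm/kg
Osmolar gap = measured − calculated = 304 − 304.0 = 0.0 mOsm/kg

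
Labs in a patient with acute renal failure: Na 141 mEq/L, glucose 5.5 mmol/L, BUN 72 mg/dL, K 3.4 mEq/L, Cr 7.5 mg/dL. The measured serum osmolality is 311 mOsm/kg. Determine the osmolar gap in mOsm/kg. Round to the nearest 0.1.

Calculated osmolality = 2·Na + glucose + BUN/2.8
= 2·141 + 5.5 + 72/2.8
= 282 + 5.50 + 25.71
= 313.21 mOsm/kg ≈ 313.2 mOsm/kg
Osmolar gap = measured − calculated = 311 − 313.2 = -2.2 mOsm/kg

-2.2 mOsm/kg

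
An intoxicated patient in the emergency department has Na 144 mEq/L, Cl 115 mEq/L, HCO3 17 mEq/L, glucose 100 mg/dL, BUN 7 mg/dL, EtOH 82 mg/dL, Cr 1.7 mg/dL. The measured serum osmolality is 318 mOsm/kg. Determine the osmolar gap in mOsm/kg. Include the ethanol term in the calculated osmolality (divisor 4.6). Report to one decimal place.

Calculated osmolality = 2·Na + glucose/18 + BUN/2.8 + ethanol/4.6
= 2·144 + 100/18 + 7/2.8 + 82/4.6
= 288 + 5.56 + 2.50 + 17.83
= 313.89 mOsm/kg ≈ 313.9 mOsm/kg
Osmolar gap = measured − calculated = 318 − 313.9 = 4.1 mOsm/kg

4.1 mOsm/kg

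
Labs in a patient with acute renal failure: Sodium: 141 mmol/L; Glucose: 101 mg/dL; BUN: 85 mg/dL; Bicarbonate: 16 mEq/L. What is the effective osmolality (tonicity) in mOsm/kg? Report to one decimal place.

Effective osmolality excludes urea (freely permeant across cell membranes):
2·Na + glucose/18
= 2·141 + 101/18
= 282 + 5.61
= 287.61 mOsm/kg

287.6 mOsm/kg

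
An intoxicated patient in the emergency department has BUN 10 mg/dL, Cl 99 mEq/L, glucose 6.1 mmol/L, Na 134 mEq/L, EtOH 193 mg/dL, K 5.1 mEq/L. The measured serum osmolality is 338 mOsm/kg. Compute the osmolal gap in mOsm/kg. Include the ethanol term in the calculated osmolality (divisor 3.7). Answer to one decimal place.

8.2 mOsm/kg

Calculated osmolality = 2·Na + glucose + BUN/2.8 + ethanol/3.7
= 2·134 + 6.1 + 10/2.8 + 193/3.7
= 268 + 6.10 + 3.57 + 52.16
= 329.83 mOsm/kg ≈ 329.8 mOsm/kg
Osmolar gap = measured − calculated = 338 − 329.8 = 8.2 mOsm/kg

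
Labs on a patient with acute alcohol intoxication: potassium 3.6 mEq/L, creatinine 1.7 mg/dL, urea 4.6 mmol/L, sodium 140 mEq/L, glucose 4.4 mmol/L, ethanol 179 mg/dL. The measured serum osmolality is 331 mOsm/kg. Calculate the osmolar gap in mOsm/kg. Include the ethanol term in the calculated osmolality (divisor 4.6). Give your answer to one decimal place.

Calculated osmolality = 2·Na + glucose + urea + ethanol/4.6
= 2·140 + 4.4 + 4.6 + 179/4.6
= 280 + 4.40 + 4.60 + 38.91
= 327.91 mOsm/kg ≈ 327.9 mOsm/kg
Osmolar gap = measured − calculated = 331 − 327.9 = 3.1 mOsm/kg

3.1 mOsm/kg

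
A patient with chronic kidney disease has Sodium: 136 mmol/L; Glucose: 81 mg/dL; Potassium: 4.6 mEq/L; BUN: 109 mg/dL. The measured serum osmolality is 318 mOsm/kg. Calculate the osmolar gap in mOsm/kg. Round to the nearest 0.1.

Calculated osmolality = 2·Na + glucose/18 + BUN/2.8
= 2·136 + 81/18 + 109/2.8
= 272 + 4.50 + 38.93
= 315.43 mOsm/kg ≈ 315.4 mOsm/kg
Osmolar gap = measured − calculated = 318 − 315.4 = 2.6 mOsm/kg

2.6 mOsm/kg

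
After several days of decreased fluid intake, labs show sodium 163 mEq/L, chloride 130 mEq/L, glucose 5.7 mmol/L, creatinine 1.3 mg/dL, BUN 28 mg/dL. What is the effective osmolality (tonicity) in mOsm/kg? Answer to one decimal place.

331.7 mOsm/kg

Effective osmolality excludes urea (freely permeant across cell membranes):
2·Na + glucose
= 2·163 + 5.7
= 326 + 5.7
= 331.7 mOsm/kg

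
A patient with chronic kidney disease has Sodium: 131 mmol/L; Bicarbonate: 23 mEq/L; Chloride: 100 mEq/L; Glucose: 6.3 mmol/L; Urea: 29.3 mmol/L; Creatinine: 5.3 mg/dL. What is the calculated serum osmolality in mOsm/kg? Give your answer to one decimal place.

297.6 mOsm/kg

Calculated osmolality = 2·Na + glucose + urea
= 2·131 + 6.3 + 29.3
= 262 + 6.30 + 29.30
= 297.6 mOsm/kg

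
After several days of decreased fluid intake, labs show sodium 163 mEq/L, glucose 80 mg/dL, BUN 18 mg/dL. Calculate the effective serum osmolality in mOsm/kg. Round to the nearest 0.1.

330.4 mOsm/kg

Effective osmolality excludes urea (freely permeant across cell membranes):
2·Na + glucose/18
= 2·163 + 80/18
= 326 + 4.44
= 330.44 mOsm/kg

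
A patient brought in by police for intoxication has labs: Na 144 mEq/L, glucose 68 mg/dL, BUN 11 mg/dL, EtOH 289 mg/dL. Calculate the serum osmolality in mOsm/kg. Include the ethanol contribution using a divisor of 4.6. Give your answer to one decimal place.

Calculated osmolality = 2·Na + glucose/18 + BUN/2.8 + ethanol/4.6
= 2·144 + 68/18 + 11/2.8 + 289/4.6
= 288 + 3.78 + 3.93 + 62.83
= 358.54 mOsm/kg

358.5 mOsm/kg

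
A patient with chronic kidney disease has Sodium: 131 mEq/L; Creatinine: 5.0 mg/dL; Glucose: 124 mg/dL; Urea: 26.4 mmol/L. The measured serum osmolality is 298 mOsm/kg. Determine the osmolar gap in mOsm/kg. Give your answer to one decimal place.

Calculated osmolality = 2·Na + glucose/18 + urea
= 2·131 + 124/18 + 26.4
= 262 + 6.89 + 26.40
= 295.29 mOsm/kg ≈ 295.3 mOsm/kg
Osmolar gap = measured − calculated = 298 − 295.3 = 2.7 mOsm/kg

2.7 mOsm/kg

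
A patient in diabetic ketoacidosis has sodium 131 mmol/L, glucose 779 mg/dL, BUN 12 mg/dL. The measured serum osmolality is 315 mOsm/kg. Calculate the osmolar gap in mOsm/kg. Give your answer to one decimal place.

Calculated osmolality = 2·Na + glucose/18 + BUN/2.8
= 2·131 + 779/18 + 12/2.8
= 262 + 43.28 + 4.29
= 309.57 mOsm/kg ≈ 309.6 mOsm/kg
Osmolar gap = measured − calculated = 315 − 309.6 = 5.4 mOsm/kg

5.4 mOsm/kg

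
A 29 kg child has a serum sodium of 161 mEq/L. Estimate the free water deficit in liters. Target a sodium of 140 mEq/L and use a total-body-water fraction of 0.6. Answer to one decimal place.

2.6 L

TBW = 0.6 · 29 = 17.4 L
Free water deficit = TBW · (Na/140 − 1)
= 17.4 · (161/140 − 1)
= 17.4 · 0.15
= 2.61 L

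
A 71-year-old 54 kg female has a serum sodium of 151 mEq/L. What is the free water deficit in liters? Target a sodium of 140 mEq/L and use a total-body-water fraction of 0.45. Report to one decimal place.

TBW = 0.45 · 54 = 24.3 L
Free water deficit = TBW · (Na/140 − 1)
= 24.3 · (151/140 − 1)
= 24.3 · 0.0786
= 1.91 L

1.9 L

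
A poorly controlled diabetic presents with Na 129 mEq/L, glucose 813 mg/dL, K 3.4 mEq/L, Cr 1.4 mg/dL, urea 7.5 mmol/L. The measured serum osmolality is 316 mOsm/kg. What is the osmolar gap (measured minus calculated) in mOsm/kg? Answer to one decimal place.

5.3 mOsm/kg

Calculated osmolality = 2·Na + glucose/18 + urea
= 2·129 + 813/18 + 7.5
= 258 + 45.17 + 7.50
= 310.67 mOsm/kg ≈ 310.7 mOsm/kg
Osmolar gap = measured − calculated = 316 − 310.7 = 5.3 mOsm/kg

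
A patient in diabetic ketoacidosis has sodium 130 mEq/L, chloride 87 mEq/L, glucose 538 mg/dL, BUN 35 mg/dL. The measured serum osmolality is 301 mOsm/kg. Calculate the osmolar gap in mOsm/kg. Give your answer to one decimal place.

Calculated osmolality = 2·Na + glucose/18 + BUN/2.8
= 2·130 + 538/18 + 35/2.8
= 260 + 29.89 + 12.50
= 302.39 mOsm/kg ≈ 302.4 mOsm/kg
Osmolar gap = measured − calculated = 301 − 302.4 = -1.4 mOsm/kg

-1.4 mOsm/kg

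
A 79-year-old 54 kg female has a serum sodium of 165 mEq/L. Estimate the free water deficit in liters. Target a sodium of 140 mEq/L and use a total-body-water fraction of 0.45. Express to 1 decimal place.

4.3 L

TBW = 0.45 · 54 = 24.3 L
Free water deficit = TBW · (Na/140 − 1)
= 24.3 · (165/140 − 1)
= 24.3 · 0.1786
= 4.34 L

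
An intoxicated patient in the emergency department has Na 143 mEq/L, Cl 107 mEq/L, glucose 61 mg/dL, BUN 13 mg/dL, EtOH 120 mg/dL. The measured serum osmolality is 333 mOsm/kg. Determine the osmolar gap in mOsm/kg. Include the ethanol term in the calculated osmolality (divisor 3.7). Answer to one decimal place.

Calculated osmolality = 2·Na + glucose/18 + BUN/2.8 + ethanol/3.7
= 2·143 + 61/18 + 13/2.8 + 120/3.7
= 286 + 3.39 + 4.64 + 32.43
= 326.46 mOsm/kg ≈ 326.5 mOsm/kg
Osmolar gap = measured − calculated = 333 − 326.5 = 6.5 mOsm/kg

6.5 mOsm/kg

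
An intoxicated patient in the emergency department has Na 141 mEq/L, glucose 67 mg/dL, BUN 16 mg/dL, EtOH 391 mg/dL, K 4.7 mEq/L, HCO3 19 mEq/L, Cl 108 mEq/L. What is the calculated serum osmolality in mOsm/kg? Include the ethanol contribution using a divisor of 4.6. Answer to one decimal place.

Calculated osmolality = 2·Na + glucose/18 + BUN/2.8 + ethanol/4.6
= 2·141 + 67/18 + 16/2.8 + 391/4.6
= 282 + 3.72 + 5.71 + 85
= 376.43 mOsm/kg

376.4 mOsm/kg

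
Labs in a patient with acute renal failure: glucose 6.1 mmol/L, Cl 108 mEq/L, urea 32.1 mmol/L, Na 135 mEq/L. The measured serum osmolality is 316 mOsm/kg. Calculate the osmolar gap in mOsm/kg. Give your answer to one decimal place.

7.8 mOsm/kg

Calculated osmolality = 2·Na + glucose + urea
= 2·135 + 6.1 + 32.1
= 270 + 6.10 + 32.10
= 308.2 mOsm/kg ≈ 308.2 mOsm/kg
Osmolar gap = measured − calculated = 316 − 308.2 = 7.8 mOsm/kg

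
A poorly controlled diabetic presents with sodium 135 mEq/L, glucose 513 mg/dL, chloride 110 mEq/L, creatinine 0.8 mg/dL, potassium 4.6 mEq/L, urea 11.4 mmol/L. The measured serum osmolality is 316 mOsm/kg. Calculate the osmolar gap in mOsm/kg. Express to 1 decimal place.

6.1 mOsm/kg

Calculated osmolality = 2·Na + glucose/18 + urea
= 2·135 + 513/18 + 11.4
= 270 + 28.50 + 11.40
= 309.9 mOsm/kg ≈ 309.9 mOsm/kg
Osmolar gap = measured − calculated = 316 − 309.9 = 6.1 mOsm/kg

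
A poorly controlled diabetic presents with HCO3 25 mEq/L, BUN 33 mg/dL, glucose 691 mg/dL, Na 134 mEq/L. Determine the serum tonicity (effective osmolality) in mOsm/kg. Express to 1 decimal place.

Effective osmolality excludes urea (freely permeant across cell membranes):
2·Na + glucose/18
= 2·134 + 691/18
= 268 + 38.39
= 306.39 mOsm/kg

306.4 mOsm/kg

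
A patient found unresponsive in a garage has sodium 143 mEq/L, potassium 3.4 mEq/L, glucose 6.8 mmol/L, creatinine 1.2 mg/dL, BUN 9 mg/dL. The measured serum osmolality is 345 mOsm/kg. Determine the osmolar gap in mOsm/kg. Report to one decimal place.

Calculated osmolality = 2·Na + glucose + BUN/2.8
= 2·143 + 6.8 + 9/2.8
= 286 + 6.80 + 3.21
= 296.01 mOsm/kg ≈ 296.0 mOsm/kg
Osmolar gap = measured − calculated = 345 − 296.0 = 49.0 mOsm/kg

49.0 mOsm/kg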